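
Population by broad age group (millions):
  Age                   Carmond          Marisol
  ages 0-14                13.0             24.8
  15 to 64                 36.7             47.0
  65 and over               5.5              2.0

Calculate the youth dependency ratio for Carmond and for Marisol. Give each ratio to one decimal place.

Carmond: 35.4
Marisol: 52.8

Carmond: 13.0 / 36.7 × 100 = 35.4
Marisol: 24.8 / 47.0 × 100 = 52.8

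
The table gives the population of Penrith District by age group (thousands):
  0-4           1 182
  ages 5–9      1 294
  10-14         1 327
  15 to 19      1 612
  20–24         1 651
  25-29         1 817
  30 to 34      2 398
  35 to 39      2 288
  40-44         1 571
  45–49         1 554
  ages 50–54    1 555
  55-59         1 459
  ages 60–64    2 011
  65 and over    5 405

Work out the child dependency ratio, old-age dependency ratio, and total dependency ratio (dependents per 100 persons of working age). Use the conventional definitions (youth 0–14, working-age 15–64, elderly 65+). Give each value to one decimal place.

Youth dependency ratio: 21.2
Old-age dependency ratio: 30.2
Total dependency ratio: 51.4

0–14: 1 182 + 1 294 + 1 327 = 3 803
15–64: 1 612 + 1 651 + 1 817 + 2 398 + 2 288 + 1 571 + 1 554 + 1 555 + 1 459 + 2 011 = 17 916
65+: 5 405
Youth dependency ratio = 3 803 / 17 916 × 100 = 21.2
Old-age dependency ratio = 5 405 / 17 916 × 100 = 30.2
Total dependency ratio = (3 803 + 5 405) / 17 916 × 100 = 9 208 / 17 916 × 100 = 51.4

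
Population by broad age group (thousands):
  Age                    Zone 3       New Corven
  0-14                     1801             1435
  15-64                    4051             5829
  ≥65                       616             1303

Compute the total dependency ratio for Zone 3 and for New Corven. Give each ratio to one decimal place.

Zone 3: 59.7
New Corven: 47.0

Zone 3: (1801 + 616) / 4051 × 100 = 2417 / 4051 × 100 = 59.7
New Corven: (1435 + 1303) / 5829 × 100 = 2738 / 5829 × 100 = 47.0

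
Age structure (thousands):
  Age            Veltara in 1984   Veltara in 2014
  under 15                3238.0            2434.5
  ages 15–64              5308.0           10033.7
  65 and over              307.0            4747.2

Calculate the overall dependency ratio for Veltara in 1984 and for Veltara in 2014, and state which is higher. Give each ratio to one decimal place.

Veltara in 1984: 66.8
Veltara in 2014: 71.6
Higher: Veltara in 2014

Veltara in 1984: (3238.0 + 307.0) / 5308.0 × 100 = 3545.0 / 5308.0 × 100 = 66.8
Veltara in 2014: (2434.5 + 4747.2) / 10033.7 × 100 = 7181.7 / 10033.7 × 100 = 71.6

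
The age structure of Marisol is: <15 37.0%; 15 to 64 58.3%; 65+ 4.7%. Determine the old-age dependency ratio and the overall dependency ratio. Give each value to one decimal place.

Old-age dependency ratio: 8.1
Total dependency ratio: 71.5

Old-age dependency ratio = 4.7 / 58.3 × 100 = 8.1
Total dependency ratio = (37.0 + 4.7) / 58.3 × 100 = 41.7 / 58.3 × 100 = 71.5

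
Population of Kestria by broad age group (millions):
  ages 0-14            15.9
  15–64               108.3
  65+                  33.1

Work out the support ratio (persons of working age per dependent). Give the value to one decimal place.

Support ratio = 108.3 / (15.9 + 33.1) = 108.3 / 49.0 = 2.2

Support ratio: 2.2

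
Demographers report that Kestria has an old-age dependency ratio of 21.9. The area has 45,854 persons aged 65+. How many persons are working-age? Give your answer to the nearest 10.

Working-age: 209,380

Old-age dependency ratio = elderly / working-age × 100
21.9 = 45,854 / W × 100
⇒ 209,380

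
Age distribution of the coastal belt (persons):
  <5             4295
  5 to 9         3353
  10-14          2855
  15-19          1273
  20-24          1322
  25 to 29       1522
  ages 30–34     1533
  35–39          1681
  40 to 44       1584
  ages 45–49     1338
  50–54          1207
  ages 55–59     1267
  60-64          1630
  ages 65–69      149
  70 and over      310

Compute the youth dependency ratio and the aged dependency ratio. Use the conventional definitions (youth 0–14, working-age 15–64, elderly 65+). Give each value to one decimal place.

Youth dependency ratio: 73.2
Old-age dependency ratio: 3.2

0–14: 4295 + 3353 + 2855 = 10503
15–64: 1273 + 1322 + 1522 + 1533 + 1681 + 1584 + 1338 + 1207 + 1267 + 1630 = 14357
65+: 149 + 310 = 459
Youth dependency ratio = 10503 / 14357 × 100 = 73.2
Old-age dependency ratio = 459 / 14357 × 100 = 3.2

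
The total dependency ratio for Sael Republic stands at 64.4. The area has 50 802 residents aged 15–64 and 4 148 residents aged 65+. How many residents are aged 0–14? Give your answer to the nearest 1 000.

Aged 0–14: 29 000

Total dependency ratio = (youth + elderly) / working-age × 100
64.4 = (Y + 4 148) / 50 802 × 100
⇒ 29 000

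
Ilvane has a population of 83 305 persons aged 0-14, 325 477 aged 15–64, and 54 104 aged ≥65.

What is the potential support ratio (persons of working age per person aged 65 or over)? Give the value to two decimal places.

Potential support ratio = 325 477 / 54 104 = 6.02

Potential support ratio: 6.02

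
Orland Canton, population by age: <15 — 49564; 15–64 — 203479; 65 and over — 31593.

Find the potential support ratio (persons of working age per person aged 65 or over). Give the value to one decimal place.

Potential support ratio: 6.4

Potential support ratio = 203479 / 31593 = 6.4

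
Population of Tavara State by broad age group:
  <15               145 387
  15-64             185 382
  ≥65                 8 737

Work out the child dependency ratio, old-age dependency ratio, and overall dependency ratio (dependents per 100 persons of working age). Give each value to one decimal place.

Youth dependency ratio: 78.4
Old-age dependency ratio: 4.7
Total dependency ratio: 83.1

Youth dependency ratio = 145 387 / 185 382 × 100 = 78.4
Old-age dependency ratio = 8 737 / 185 382 × 100 = 4.7
Total dependency ratio = (145 387 + 8 737) / 185 382 × 100 = 154 124 / 185 382 × 100 = 83.1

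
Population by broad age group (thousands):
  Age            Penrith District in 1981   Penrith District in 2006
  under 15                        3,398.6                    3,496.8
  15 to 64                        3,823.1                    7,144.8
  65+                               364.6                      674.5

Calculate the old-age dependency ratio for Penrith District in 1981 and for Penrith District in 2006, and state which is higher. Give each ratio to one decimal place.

Penrith District in 1981: 9.5
Penrith District in 2006: 9.4
Higher: Penrith District in 1981

Penrith District in 1981: 364.6 / 3,823.1 × 100 = 9.5
Penrith District in 2006: 674.5 / 7,144.8 × 100 = 9.4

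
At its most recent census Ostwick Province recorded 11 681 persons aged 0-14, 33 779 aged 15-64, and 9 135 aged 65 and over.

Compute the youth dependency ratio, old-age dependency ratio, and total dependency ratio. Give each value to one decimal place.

Youth dependency ratio: 34.6
Old-age dependency ratio: 27.0
Total dependency ratio: 61.6

Youth dependency ratio = 11 681 / 33 779 × 100 = 34.6
Old-age dependency ratio = 9 135 / 33 779 × 100 = 27.0
Total dependency ratio = (11 681 + 9 135) / 33 779 × 100 = 20 816 / 33 779 × 100 = 61.6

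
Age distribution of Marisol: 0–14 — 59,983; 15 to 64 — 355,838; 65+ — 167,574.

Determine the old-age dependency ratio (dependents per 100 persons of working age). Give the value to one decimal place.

Old-age dependency ratio: 47.1

Old-age dependency ratio = 167,574 / 355,838 × 100 = 47.1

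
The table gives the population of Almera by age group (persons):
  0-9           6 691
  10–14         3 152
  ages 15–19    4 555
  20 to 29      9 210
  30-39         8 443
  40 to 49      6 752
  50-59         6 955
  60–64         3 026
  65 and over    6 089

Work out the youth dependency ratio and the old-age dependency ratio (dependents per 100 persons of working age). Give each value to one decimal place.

0–14: 6 691 + 3 152 = 9 843
15–64: 4 555 + 9 210 + 8 443 + 6 752 + 6 955 + 3 026 = 38 941
65+: 6 089
Youth dependency ratio = 9 843 / 38 941 × 100 = 25.3
Old-age dependency ratio = 6 089 / 38 941 × 100 = 15.6

Youth dependency ratio: 25.3
Old-age dependency ratio: 15.6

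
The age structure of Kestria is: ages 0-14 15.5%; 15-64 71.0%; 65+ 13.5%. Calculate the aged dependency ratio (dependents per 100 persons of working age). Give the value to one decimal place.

Old-age dependency ratio = 13.5 / 71.0 × 100 = 19.0

Old-age dependency ratio: 19.0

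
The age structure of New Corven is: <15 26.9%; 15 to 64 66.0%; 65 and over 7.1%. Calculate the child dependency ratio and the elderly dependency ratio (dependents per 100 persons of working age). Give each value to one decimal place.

Youth dependency ratio = 26.9 / 66.0 × 100 = 40.8
Old-age dependency ratio = 7.1 / 66.0 × 100 = 10.8

Youth dependency ratio: 40.8
Old-age dependency ratio: 10.8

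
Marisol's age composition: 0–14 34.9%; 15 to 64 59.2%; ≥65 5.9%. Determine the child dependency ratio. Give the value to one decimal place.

Youth dependency ratio: 59.0

Youth dependency ratio = 34.9 / 59.2 × 100 = 59.0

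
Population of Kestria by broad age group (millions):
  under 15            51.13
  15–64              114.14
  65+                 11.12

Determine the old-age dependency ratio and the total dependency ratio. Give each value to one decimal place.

Old-age dependency ratio: 9.7
Total dependency ratio: 54.5

Old-age dependency ratio = 11.12 / 114.14 × 100 = 9.7
Total dependency ratio = (51.13 + 11.12) / 114.14 × 100 = 62.25 / 114.14 × 100 = 54.5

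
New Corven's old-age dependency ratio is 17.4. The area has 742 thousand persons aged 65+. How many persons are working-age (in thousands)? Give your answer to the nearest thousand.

Working-age: 4,264

Old-age dependency ratio = elderly / working-age × 100
17.4 = 742 / W × 100
⇒ 4,264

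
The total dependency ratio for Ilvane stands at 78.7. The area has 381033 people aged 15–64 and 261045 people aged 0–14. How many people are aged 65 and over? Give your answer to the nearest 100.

Aged 65 and over: 38800

Total dependency ratio = (youth + elderly) / working-age × 100
78.7 = (261045 + E) / 381033 × 100
⇒ 38800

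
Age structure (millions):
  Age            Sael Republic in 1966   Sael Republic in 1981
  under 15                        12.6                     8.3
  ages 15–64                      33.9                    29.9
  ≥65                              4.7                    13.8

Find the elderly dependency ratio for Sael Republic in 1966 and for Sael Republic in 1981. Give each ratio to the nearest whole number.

Sael Republic in 1966: 14
Sael Republic in 1981: 46

Sael Republic in 1966: 4.7 / 33.9 × 100 = 14
Sael Republic in 1981: 13.8 / 29.9 × 100 = 46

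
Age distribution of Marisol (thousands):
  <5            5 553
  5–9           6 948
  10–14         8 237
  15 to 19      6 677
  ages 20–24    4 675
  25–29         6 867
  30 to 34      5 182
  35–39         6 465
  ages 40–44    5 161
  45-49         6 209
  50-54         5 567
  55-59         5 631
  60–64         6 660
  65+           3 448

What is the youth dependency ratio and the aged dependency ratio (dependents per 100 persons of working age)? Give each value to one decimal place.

0–14: 5 553 + 6 948 + 8 237 = 20 738
15–64: 6 677 + 4 675 + 6 867 + 5 182 + 6 465 + 5 161 + 6 209 + 5 567 + 5 631 + 6 660 = 59 094
65+: 3 448
Youth dependency ratio = 20 738 / 59 094 × 100 = 35.1
Old-age dependency ratio = 3 448 / 59 094 × 100 = 5.8

Youth dependency ratio: 35.1
Old-age dependency ratio: 5.8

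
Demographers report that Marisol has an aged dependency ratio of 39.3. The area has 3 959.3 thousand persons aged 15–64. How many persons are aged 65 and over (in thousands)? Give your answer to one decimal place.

Aged 65 and over: 1 556.0

Old-age dependency ratio = elderly / working-age × 100
39.3 = E / 3 959.3 × 100
⇒ 1 556.0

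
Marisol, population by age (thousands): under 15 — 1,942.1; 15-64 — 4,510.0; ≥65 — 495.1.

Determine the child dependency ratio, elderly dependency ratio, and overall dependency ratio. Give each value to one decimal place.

Youth dependency ratio: 43.1
Old-age dependency ratio: 11.0
Total dependency ratio: 54.0

Youth dependency ratio = 1,942.1 / 4,510.0 × 100 = 43.1
Old-age dependency ratio = 495.1 / 4,510.0 × 100 = 11.0
Total dependency ratio = (1,942.1 + 495.1) / 4,510.0 × 100 = 2,437.2 / 4,510.0 × 100 = 54.0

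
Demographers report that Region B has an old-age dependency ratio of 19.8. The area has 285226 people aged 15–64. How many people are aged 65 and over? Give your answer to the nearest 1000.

Aged 65 and over: 56000

Old-age dependency ratio = elderly / working-age × 100
19.8 = E / 285226 × 100
⇒ 56000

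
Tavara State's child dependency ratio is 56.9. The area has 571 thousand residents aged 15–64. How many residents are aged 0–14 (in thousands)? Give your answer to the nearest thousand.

Aged 0–14: 325

Youth dependency ratio = youth / working-age × 100
56.9 = Y / 571 × 100
⇒ 325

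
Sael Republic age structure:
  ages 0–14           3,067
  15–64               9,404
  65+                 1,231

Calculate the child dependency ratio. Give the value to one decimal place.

Youth dependency ratio: 32.6

Youth dependency ratio = 3,067 / 9,404 × 100 = 32.6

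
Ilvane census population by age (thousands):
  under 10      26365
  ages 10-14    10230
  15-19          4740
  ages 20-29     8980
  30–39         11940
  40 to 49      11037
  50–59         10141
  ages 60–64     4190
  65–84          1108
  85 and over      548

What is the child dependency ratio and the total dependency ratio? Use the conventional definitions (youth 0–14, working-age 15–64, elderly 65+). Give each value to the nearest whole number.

Youth dependency ratio: 72
Total dependency ratio: 75

0–14: 26365 + 10230 = 36595
15–64: 4740 + 8980 + 11940 + 11037 + 10141 + 4190 = 51028
65+: 1108 + 548 = 1656
Youth dependency ratio = 36595 / 51028 × 100 = 72
Total dependency ratio = (36595 + 1656) / 51028 × 100 = 38251 / 51028 × 100 = 75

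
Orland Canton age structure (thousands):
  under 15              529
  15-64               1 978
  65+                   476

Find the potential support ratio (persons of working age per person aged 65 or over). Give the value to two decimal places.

Potential support ratio: 4.16

Potential support ratio = 1 978 / 476 = 4.16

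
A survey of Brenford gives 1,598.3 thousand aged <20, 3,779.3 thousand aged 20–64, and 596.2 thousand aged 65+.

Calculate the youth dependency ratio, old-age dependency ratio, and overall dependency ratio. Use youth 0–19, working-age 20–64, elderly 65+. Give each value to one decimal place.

Youth dependency ratio: 42.3
Old-age dependency ratio: 15.8
Total dependency ratio: 58.1

Youth dependency ratio = 1,598.3 / 3,779.3 × 100 = 42.3
Old-age dependency ratio = 596.2 / 3,779.3 × 100 = 15.8
Total dependency ratio = (1,598.3 + 596.2) / 3,779.3 × 100 = 2,194.5 / 3,779.3 × 100 = 58.1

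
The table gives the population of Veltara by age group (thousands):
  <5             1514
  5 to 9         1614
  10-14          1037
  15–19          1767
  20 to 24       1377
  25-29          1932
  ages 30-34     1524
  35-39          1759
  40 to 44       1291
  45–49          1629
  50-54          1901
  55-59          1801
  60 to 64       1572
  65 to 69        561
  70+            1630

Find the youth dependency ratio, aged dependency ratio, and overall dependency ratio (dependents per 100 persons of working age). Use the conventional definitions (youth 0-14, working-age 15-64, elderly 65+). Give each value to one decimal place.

0–14: 1514 + 1614 + 1037 = 4165
15–64: 1767 + 1377 + 1932 + 1524 + 1759 + 1291 + 1629 + 1901 + 1801 + 1572 = 16553
65+: 561 + 1630 = 2191
Youth dependency ratio = 4165 / 16553 × 100 = 25.2
Old-age dependency ratio = 2191 / 16553 × 100 = 13.2
Total dependency ratio = (4165 + 2191) / 16553 × 100 = 6356 / 16553 × 100 = 38.4

Youth dependency ratio: 25.2
Old-age dependency ratio: 13.2
Total dependency ratio: 38.4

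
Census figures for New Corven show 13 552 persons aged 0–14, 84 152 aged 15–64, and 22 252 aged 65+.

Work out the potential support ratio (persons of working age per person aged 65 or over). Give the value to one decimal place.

Potential support ratio = 84 152 / 22 252 = 3.8

Potential support ratio: 3.8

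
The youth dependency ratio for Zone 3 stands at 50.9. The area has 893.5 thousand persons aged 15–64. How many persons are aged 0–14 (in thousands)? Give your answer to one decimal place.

Youth dependency ratio = youth / working-age × 100
50.9 = Y / 893.5 × 100
⇒ 454.8

Aged 0–14: 454.8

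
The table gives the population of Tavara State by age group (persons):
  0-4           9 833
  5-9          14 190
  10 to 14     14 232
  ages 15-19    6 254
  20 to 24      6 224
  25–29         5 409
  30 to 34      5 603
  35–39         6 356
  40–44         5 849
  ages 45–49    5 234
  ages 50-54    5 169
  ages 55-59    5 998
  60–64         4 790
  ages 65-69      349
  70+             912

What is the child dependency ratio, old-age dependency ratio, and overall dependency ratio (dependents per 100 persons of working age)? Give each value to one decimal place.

Youth dependency ratio: 67.2
Old-age dependency ratio: 2.2
Total dependency ratio: 69.5

0–14: 9 833 + 14 190 + 14 232 = 38 255
15–64: 6 254 + 6 224 + 5 409 + 5 603 + 6 356 + 5 849 + 5 234 + 5 169 + 5 998 + 4 790 = 56 886
65+: 349 + 912 = 1 261
Youth dependency ratio = 38 255 / 56 886 × 100 = 67.2
Old-age dependency ratio = 1 261 / 56 886 × 100 = 2.2
Total dependency ratio = (38 255 + 1 261) / 56 886 × 100 = 39 516 / 56 886 × 100 = 69.5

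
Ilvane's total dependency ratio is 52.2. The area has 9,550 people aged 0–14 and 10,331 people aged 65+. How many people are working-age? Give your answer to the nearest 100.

Working-age: 38,100

Total dependency ratio = (youth + elderly) / working-age × 100
52.2 = (9,550 + 10,331) / W × 100
⇒ 38,100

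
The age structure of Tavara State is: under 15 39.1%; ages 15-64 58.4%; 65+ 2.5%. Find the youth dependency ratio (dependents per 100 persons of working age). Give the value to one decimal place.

Youth dependency ratio = 39.1 / 58.4 × 100 = 67.0

Youth dependency ratio: 67.0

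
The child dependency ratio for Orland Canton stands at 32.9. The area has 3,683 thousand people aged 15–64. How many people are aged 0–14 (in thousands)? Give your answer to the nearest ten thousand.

Aged 0–14: 1,210

Youth dependency ratio = youth / working-age × 100
32.9 = Y / 3,683 × 100
⇒ 1,210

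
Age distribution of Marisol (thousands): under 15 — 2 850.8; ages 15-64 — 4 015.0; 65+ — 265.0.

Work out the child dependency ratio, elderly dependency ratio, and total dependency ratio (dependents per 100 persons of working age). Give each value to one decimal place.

Youth dependency ratio = 2 850.8 / 4 015.0 × 100 = 71.0
Old-age dependency ratio = 265.0 / 4 015.0 × 100 = 6.6
Total dependency ratio = (2 850.8 + 265.0) / 4 015.0 × 100 = 3 115.8 / 4 015.0 × 100 = 77.6

Youth dependency ratio: 71.0
Old-age dependency ratio: 6.6
Total dependency ratio: 77.6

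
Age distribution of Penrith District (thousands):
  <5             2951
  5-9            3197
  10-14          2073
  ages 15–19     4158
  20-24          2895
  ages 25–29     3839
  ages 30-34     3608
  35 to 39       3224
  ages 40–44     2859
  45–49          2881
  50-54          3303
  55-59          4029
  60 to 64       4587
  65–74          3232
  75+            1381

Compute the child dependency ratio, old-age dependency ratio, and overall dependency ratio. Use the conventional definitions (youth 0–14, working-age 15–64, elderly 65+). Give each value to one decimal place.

0–14: 2951 + 3197 + 2073 = 8221
15–64: 4158 + 2895 + 3839 + 3608 + 3224 + 2859 + 2881 + 3303 + 4029 + 4587 = 35383
65+: 3232 + 1381 = 4613
Youth dependency ratio = 8221 / 35383 × 100 = 23.2
Old-age dependency ratio = 4613 / 35383 × 100 = 13.0
Total dependency ratio = (8221 + 4613) / 35383 × 100 = 12834 / 35383 × 100 = 36.3

Youth dependency ratio: 23.2
Old-age dependency ratio: 13.0
Total dependency ratio: 36.3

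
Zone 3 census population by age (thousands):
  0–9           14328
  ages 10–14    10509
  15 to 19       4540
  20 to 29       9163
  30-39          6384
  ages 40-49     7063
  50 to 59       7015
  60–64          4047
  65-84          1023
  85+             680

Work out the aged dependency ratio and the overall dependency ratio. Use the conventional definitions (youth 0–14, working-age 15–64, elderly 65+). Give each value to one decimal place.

0–14: 14328 + 10509 = 24837
15–64: 4540 + 9163 + 6384 + 7063 + 7015 + 4047 = 38212
65+: 1023 + 680 = 1703
Old-age dependency ratio = 1703 / 38212 × 100 = 4.5
Total dependency ratio = (24837 + 1703) / 38212 × 100 = 26540 / 38212 × 100 = 69.5

Old-age dependency ratio: 4.5
Total dependency ratio: 69.5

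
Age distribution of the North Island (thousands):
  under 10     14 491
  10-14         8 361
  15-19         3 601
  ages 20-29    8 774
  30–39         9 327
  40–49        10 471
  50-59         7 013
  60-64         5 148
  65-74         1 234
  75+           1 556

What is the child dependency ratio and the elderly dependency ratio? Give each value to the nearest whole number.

Youth dependency ratio: 52
Old-age dependency ratio: 6

0–14: 14 491 + 8 361 = 22 852
15–64: 3 601 + 8 774 + 9 327 + 10 471 + 7 013 + 5 148 = 44 334
65+: 1 234 + 1 556 = 2 790
Youth dependency ratio = 22 852 / 44 334 × 100 = 52
Old-age dependency ratio = 2 790 / 44 334 × 100 = 6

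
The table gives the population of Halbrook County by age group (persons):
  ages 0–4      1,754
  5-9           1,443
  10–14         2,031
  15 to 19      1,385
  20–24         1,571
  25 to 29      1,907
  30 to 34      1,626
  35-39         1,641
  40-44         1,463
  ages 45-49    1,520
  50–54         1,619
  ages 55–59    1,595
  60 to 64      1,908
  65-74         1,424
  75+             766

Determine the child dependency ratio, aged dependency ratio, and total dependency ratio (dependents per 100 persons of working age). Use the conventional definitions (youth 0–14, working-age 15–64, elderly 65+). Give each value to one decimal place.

0–14: 1,754 + 1,443 + 2,031 = 5,228
15–64: 1,385 + 1,571 + 1,907 + 1,626 + 1,641 + 1,463 + 1,520 + 1,619 + 1,595 + 1,908 = 16,235
65+: 1,424 + 766 = 2,190
Youth dependency ratio = 5,228 / 16,235 × 100 = 32.2
Old-age dependency ratio = 2,190 / 16,235 × 100 = 13.5
Total dependency ratio = (5,228 + 2,190) / 16,235 × 100 = 7,418 / 16,235 × 100 = 45.7

Youth dependency ratio: 32.2
Old-age dependency ratio: 13.5
Total dependency ratio: 45.7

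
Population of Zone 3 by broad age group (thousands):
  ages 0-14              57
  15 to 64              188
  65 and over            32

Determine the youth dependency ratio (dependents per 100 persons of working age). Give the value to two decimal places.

Youth dependency ratio: 30.32

Youth dependency ratio = 57 / 188 × 100 = 30.32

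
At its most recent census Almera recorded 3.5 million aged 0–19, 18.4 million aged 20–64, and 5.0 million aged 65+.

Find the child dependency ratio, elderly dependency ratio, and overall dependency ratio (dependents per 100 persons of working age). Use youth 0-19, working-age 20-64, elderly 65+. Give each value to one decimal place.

Youth dependency ratio: 19.0
Old-age dependency ratio: 27.2
Total dependency ratio: 46.2

Youth dependency ratio = 3.5 / 18.4 × 100 = 19.0
Old-age dependency ratio = 5.0 / 18.4 × 100 = 27.2
Total dependency ratio = (3.5 + 5.0) / 18.4 × 100 = 8.5 / 18.4 × 100 = 46.2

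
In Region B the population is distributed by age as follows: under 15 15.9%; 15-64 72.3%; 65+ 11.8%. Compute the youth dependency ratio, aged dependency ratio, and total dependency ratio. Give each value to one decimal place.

Youth dependency ratio: 22.0
Old-age dependency ratio: 16.3
Total dependency ratio: 38.3

Youth dependency ratio = 15.9 / 72.3 × 100 = 22.0
Old-age dependency ratio = 11.8 / 72.3 × 100 = 16.3
Total dependency ratio = (15.9 + 11.8) / 72.3 × 100 = 27.7 / 72.3 × 100 = 38.3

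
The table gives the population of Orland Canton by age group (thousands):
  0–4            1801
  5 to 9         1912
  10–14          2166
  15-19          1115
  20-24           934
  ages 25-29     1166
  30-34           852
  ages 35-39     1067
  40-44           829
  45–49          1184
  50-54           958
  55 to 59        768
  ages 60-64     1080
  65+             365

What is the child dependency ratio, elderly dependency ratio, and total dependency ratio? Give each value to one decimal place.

0–14: 1801 + 1912 + 2166 = 5879
15–64: 1115 + 934 + 1166 + 852 + 1067 + 829 + 1184 + 958 + 768 + 1080 = 9953
65+: 365
Youth dependency ratio = 5879 / 9953 × 100 = 59.1
Old-age dependency ratio = 365 / 9953 × 100 = 3.7
Total dependency ratio = (5879 + 365) / 9953 × 100 = 6244 / 9953 × 100 = 62.7

Youth dependency ratio: 59.1
Old-age dependency ratio: 3.7
Total dependency ratio: 62.7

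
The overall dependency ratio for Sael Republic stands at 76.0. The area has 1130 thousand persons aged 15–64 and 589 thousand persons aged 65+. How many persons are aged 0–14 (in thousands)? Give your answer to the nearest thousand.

Total dependency ratio = (youth + elderly) / working-age × 100
76.0 = (Y + 589) / 1130 × 100
⇒ 270

Aged 0–14: 270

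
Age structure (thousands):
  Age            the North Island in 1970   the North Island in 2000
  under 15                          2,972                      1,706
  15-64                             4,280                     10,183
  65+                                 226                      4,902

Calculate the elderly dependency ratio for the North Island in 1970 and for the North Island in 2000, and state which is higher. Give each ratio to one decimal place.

the North Island in 1970: 5.3
the North Island in 2000: 48.1
Higher: the North Island in 2000

the North Island in 1970: 226 / 4,280 × 100 = 5.3
the North Island in 2000: 4,902 / 10,183 × 100 = 48.1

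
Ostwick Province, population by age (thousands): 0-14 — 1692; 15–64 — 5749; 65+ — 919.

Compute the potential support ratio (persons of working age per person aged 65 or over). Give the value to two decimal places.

Potential support ratio = 5749 / 919 = 6.26

Potential support ratio: 6.26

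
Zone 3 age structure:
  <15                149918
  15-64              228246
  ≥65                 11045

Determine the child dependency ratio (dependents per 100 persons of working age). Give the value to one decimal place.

Youth dependency ratio = 149918 / 228246 × 100 = 65.7

Youth dependency ratio: 65.7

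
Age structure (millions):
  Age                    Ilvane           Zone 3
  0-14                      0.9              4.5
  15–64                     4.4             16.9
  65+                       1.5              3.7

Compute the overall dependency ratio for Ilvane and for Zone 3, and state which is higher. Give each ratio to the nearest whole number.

Ilvane: 55
Zone 3: 49
Higher: Ilvane

Ilvane: (0.9 + 1.5) / 4.4 × 100 = 2.4 / 4.4 × 100 = 55
Zone 3: (4.5 + 3.7) / 16.9 × 100 = 8.2 / 16.9 × 100 = 49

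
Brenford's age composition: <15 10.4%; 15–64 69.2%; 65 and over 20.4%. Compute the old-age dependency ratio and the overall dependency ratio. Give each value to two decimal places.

Old-age dependency ratio: 29.48
Total dependency ratio: 44.51

Old-age dependency ratio = 20.4 / 69.2 × 100 = 29.48
Total dependency ratio = (10.4 + 20.4) / 69.2 × 100 = 30.8 / 69.2 × 100 = 44.51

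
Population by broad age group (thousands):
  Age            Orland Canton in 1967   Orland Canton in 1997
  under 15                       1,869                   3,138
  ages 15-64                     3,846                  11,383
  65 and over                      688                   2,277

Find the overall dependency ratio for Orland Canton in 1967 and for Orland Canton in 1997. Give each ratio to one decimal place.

Orland Canton in 1967: 66.5
Orland Canton in 1997: 47.6

Orland Canton in 1967: (1,869 + 688) / 3,846 × 100 = 2,557 / 3,846 × 100 = 66.5
Orland Canton in 1997: (3,138 + 2,277) / 11,383 × 100 = 5,415 / 11,383 × 100 = 47.6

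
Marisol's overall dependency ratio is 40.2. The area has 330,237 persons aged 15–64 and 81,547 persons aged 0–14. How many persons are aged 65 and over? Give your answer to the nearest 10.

Total dependency ratio = (youth + elderly) / working-age × 100
40.2 = (81,547 + E) / 330,237 × 100
⇒ 51,210

Aged 65 and over: 51,210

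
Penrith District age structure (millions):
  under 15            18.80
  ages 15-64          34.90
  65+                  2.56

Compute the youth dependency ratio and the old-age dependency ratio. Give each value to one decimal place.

Youth dependency ratio = 18.80 / 34.90 × 100 = 53.9
Old-age dependency ratio = 2.56 / 34.90 × 100 = 7.3

Youth dependency ratio: 53.9
Old-age dependency ratio: 7.3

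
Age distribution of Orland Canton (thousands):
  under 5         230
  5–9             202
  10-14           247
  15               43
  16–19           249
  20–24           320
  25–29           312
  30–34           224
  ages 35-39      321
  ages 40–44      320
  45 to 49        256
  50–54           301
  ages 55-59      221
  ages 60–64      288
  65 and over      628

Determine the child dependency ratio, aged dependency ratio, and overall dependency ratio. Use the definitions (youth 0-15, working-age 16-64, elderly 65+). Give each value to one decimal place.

Youth dependency ratio: 25.7
Old-age dependency ratio: 22.3
Total dependency ratio: 48.0

0–15: 230 + 202 + 247 + 43 = 722
16–64: 249 + 320 + 312 + 224 + 321 + 320 + 256 + 301 + 221 + 288 = 2 812
65+: 628
Youth dependency ratio = 722 / 2 812 × 100 = 25.7
Old-age dependency ratio = 628 / 2 812 × 100 = 22.3
Total dependency ratio = (722 + 628) / 2 812 × 100 = 1 350 / 2 812 × 100 = 48.0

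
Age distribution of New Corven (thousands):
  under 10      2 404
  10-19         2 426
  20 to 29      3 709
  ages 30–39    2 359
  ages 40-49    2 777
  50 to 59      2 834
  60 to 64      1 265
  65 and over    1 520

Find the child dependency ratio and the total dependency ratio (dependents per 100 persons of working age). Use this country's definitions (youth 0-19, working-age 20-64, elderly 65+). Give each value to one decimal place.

0–19: 2 404 + 2 426 = 4 830
20–64: 3 709 + 2 359 + 2 777 + 2 834 + 1 265 = 12 944
65+: 1 520
Youth dependency ratio = 4 830 / 12 944 × 100 = 37.3
Total dependency ratio = (4 830 + 1 520) / 12 944 × 100 = 6 350 / 12 944 × 100 = 49.1

Youth dependency ratio: 37.3
Total dependency ratio: 49.1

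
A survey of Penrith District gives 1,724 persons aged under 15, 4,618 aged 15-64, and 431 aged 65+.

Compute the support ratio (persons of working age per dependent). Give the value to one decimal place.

Support ratio = 4,618 / (1,724 + 431) = 4,618 / 2,155 = 2.1

Support ratio: 2.1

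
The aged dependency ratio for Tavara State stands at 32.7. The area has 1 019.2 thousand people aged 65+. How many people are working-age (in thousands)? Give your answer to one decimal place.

Old-age dependency ratio = elderly / working-age × 100
32.7 = 1 019.2 / W × 100
⇒ 3 116.8

Working-age: 3 116.8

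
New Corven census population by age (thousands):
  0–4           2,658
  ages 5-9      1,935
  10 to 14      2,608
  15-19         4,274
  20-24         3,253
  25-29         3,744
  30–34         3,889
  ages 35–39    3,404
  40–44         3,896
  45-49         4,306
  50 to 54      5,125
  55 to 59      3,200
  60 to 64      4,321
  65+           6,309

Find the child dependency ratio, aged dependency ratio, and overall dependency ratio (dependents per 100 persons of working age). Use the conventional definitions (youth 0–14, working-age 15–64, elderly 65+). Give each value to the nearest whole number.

Youth dependency ratio: 18
Old-age dependency ratio: 16
Total dependency ratio: 34

0–14: 2,658 + 1,935 + 2,608 = 7,201
15–64: 4,274 + 3,253 + 3,744 + 3,889 + 3,404 + 3,896 + 4,306 + 5,125 + 3,200 + 4,321 = 39,412
65+: 6,309
Youth dependency ratio = 7,201 / 39,412 × 100 = 18
Old-age dependency ratio = 6,309 / 39,412 × 100 = 16
Total dependency ratio = (7,201 + 6,309) / 39,412 × 100 = 13,510 / 39,412 × 100 = 34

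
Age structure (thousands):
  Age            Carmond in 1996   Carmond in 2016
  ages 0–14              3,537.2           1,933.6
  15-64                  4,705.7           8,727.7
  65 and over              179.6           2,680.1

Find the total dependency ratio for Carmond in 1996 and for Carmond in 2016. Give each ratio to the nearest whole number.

Carmond in 1996: 79
Carmond in 2016: 53

Carmond in 1996: (3,537.2 + 179.6) / 4,705.7 × 100 = 3,716.8 / 4,705.7 × 100 = 79
Carmond in 2016: (1,933.6 + 2,680.1) / 8,727.7 × 100 = 4,613.7 / 8,727.7 × 100 = 53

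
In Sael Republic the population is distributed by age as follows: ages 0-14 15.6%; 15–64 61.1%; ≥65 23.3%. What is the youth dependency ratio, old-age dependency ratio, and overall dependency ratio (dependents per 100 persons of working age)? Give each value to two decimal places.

Youth dependency ratio: 25.53
Old-age dependency ratio: 38.13
Total dependency ratio: 63.67

Youth dependency ratio = 15.6 / 61.1 × 100 = 25.53
Old-age dependency ratio = 23.3 / 61.1 × 100 = 38.13
Total dependency ratio = (15.6 + 23.3) / 61.1 × 100 = 38.9 / 61.1 × 100 = 63.67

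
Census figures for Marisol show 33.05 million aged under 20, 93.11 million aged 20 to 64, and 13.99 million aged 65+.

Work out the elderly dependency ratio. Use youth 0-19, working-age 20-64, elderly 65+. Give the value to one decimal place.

Old-age dependency ratio: 15.0

Old-age dependency ratio = 13.99 / 93.11 × 100 = 15.0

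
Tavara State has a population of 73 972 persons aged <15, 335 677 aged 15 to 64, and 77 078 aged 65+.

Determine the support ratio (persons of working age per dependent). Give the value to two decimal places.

Support ratio: 2.22

Support ratio = 335 677 / (73 972 + 77 078) = 335 677 / 151 050 = 2.22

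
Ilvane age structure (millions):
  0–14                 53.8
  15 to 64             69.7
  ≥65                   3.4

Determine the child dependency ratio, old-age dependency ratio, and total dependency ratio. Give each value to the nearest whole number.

Youth dependency ratio = 53.8 / 69.7 × 100 = 77
Old-age dependency ratio = 3.4 / 69.7 × 100 = 5
Total dependency ratio = (53.8 + 3.4) / 69.7 × 100 = 57.2 / 69.7 × 100 = 82

Youth dependency ratio: 77
Old-age dependency ratio: 5
Total dependency ratio: 82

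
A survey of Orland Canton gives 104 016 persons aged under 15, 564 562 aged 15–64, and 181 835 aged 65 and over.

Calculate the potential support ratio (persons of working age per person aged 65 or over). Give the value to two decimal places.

Potential support ratio = 564 562 / 181 835 = 3.10

Potential support ratio: 3.10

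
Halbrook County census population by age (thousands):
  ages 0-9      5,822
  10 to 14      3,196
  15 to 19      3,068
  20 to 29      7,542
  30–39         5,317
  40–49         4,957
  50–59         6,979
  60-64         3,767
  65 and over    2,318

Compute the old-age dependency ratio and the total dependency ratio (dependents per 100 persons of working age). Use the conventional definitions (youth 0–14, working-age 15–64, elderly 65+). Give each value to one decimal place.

Old-age dependency ratio: 7.3
Total dependency ratio: 35.8

0–14: 5,822 + 3,196 = 9,018
15–64: 3,068 + 7,542 + 5,317 + 4,957 + 6,979 + 3,767 = 31,630
65+: 2,318
Old-age dependency ratio = 2,318 / 31,630 × 100 = 7.3
Total dependency ratio = (9,018 + 2,318) / 31,630 × 100 = 11,336 / 31,630 × 100 = 35.8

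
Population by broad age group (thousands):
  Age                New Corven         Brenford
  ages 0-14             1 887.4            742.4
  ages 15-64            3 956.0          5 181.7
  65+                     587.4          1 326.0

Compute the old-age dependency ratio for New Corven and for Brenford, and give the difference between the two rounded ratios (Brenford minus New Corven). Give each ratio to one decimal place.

New Corven: 14.8
Brenford: 25.6
Difference: +10.8

New Corven: 587.4 / 3 956.0 × 100 = 14.8
Brenford: 1 326.0 / 5 181.7 × 100 = 25.6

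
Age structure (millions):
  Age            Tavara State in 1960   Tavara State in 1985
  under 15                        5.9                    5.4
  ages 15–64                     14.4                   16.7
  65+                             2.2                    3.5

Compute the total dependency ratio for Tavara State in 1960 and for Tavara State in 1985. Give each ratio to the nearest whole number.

Tavara State in 1960: 56
Tavara State in 1985: 53

Tavara State in 1960: (5.9 + 2.2) / 14.4 × 100 = 8.1 / 14.4 × 100 = 56
Tavara State in 1985: (5.4 + 3.5) / 16.7 × 100 = 8.9 / 16.7 × 100 = 53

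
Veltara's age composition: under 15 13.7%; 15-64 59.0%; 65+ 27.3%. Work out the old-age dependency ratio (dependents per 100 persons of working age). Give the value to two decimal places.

Old-age dependency ratio = 27.3 / 59.0 × 100 = 46.27

Old-age dependency ratio: 46.27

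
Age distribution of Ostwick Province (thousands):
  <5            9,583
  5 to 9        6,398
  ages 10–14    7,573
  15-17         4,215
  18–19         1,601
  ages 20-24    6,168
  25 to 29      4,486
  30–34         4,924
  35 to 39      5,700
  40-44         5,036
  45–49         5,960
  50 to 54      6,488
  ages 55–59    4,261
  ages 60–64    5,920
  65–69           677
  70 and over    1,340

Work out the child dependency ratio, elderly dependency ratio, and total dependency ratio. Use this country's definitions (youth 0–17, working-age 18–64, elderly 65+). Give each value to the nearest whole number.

0–17: 9,583 + 6,398 + 7,573 + 4,215 = 27,769
18–64: 1,601 + 6,168 + 4,486 + 4,924 + 5,700 + 5,036 + 5,960 + 6,488 + 4,261 + 5,920 = 50,544
65+: 677 + 1,340 = 2,017
Youth dependency ratio = 27,769 / 50,544 × 100 = 55
Old-age dependency ratio = 2,017 / 50,544 × 100 = 4
Total dependency ratio = (27,769 + 2,017) / 50,544 × 100 = 29,786 / 50,544 × 100 = 59

Youth dependency ratio: 55
Old-age dependency ratio: 4
Total dependency ratio: 59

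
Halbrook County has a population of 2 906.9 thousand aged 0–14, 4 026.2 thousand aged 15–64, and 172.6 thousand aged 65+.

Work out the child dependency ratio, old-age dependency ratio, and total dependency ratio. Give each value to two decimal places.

Youth dependency ratio = 2 906.9 / 4 026.2 × 100 = 72.20
Old-age dependency ratio = 172.6 / 4 026.2 × 100 = 4.29
Total dependency ratio = (2 906.9 + 172.6) / 4 026.2 × 100 = 3 079.5 / 4 026.2 × 100 = 76.49

Youth dependency ratio: 72.20
Old-age dependency ratio: 4.29
Total dependency ratio: 76.49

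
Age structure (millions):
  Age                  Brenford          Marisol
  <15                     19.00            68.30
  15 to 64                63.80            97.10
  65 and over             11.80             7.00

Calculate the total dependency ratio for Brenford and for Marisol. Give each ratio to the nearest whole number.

Brenford: (19.00 + 11.80) / 63.80 × 100 = 30.80 / 63.80 × 100 = 48
Marisol: (68.30 + 7.00) / 97.10 × 100 = 75.30 / 97.10 × 100 = 78

Brenford: 48
Marisol: 78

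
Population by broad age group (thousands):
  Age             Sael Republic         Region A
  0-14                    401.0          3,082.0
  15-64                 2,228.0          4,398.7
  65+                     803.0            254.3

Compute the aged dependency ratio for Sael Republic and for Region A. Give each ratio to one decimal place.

Sael Republic: 803.0 / 2,228.0 × 100 = 36.0
Region A: 254.3 / 4,398.7 × 100 = 5.8

Sael Republic: 36.0
Region A: 5.8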